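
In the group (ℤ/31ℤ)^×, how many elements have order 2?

1

φ(31) = 31 − 1 = 30 = 2 · 3 · 5.
(Z/31Z)^× is cyclic (|G| = 30); a cyclic group of order m has exactly φ(d) elements of each order d | m, and none otherwise.
2 | 30, and φ(2) = 2 − 1 = 1.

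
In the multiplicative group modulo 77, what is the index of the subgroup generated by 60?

4

By Lagrange's theorem, ord_77(60) divides φ(77) = φ(7·11) = (7−1)·(11−1) = 6·10 = 60 = 2^2 · 3 · 5.
Divisors of 60: 1, 2, 3, 4, 5, 6, 10, 12, 15, 20, 30, 60.
Check 60^d mod 77 for each divisor in increasing order:
60^1 ≡ 60 (mod 77)
60^2 ≡ 58 (mod 77)
60^3 ≡ 15 (mod 77)
60^4 ≡ 53 (mod 77)
60^5 ≡ 23 (mod 77)
60^6 ≡ 71 (mod 77)
60^10 ≡ 67 (mod 77)
60^12 ≡ 36 (mod 77)
60^15 ≡ 1 (mod 77) ✓
Thus |⟨60⟩| = ord(60) = 15.
Index = |(Z/77Z)^×| / |⟨60⟩| = 60 / 15 = 4.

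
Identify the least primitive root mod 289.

φ(289) = φ(17^2) = 17·(17−1) = 272 = 2^4 · 17.
Test candidates g = 2, 3, … against the prime factors q ∈ {2, 17} of φ(289): g is a generator iff g^(272/q) ≢ 1 for every such q.
g = 2: 2^136 ≡ 1 — hits 1, so not a primitive root.
g = 3: 3^136 ≡ 288; 3^16 ≡ 171 — none is 1, so 3 is a primitive root.
So 3 is the smallest generator of (Z/289Z)^×.

3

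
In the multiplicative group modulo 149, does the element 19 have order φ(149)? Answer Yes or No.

No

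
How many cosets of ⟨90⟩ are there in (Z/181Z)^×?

1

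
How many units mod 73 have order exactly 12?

4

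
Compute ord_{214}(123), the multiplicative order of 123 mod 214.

By Lagrange's theorem, ord_214(123) divides φ(214) = φ(2)·φ(107) = 1·106 = 106 = 2 · 53.
Divisors of 106: 1, 2, 53, 106.
Evaluate successive powers at the divisors of 106:
123^1 ≡ 123
123^2 ≡ 149
123^53 ≡ 1
So ord_214(123) = 53.

53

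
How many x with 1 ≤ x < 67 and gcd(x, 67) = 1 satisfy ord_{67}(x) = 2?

1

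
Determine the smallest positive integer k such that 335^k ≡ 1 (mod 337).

42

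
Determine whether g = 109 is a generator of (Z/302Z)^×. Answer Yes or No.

φ(302) = φ(2)·φ(151) = 1·150 = 150 = 2 · 3 · 5^2.
109 is a primitive root mod 302 iff 109^(φ(302)/q) ≢ 1 for every prime q | φ(302), i.e. q ∈ {2, 3, 5}.
109^75 ≡ 301 (mod 302)  [q = 2: ≢ 1 ✓]
109^50 ≡ 269 (mod 302)  [q = 3: ≢ 1 ✓]
109^30 ≡ 19 (mod 302)  [q = 5: ≢ 1 ✓]
All checks pass, so 109 has order 150 and is a primitive root modulo 302.

Yes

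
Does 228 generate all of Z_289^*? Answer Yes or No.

Yes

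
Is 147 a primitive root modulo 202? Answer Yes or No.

Yes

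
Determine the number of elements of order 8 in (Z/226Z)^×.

4

φ(226) = φ(2)·φ(113) = 1·112 = 112 = 2^4 · 7.
(Z/226Z)^× is cyclic (|G| = 112); a cyclic group of order m has exactly φ(d) elements of each order d | m, and none otherwise.
8 = 2^3 divides 112, and φ(8) = 4.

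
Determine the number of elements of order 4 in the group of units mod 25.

2

φ(25) = φ(5^2) = 5·(5−1) = 20 = 2^2 · 5.
Since (Z/25Z)^× is cyclic of order 20, the number of elements of order d is φ(d) when d | 20 and 0 otherwise.
4 = 2^2 divides 20, and φ(4) = 2.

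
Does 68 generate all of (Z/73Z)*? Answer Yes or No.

φ(73) = 73 − 1 = 72 = 2^3 · 3^2.
It suffices to check that the order of 68 is not a proper divisor of 72: compute 68^(72/q) for q ∈ {2, 3}.
68^36 ≡ 72 (mod 73)  [q = 2: ≢ 1 ✓]
68^24 ≡ 8 (mod 73)  [q = 3: ≢ 1 ✓]
None equal 1, so ord_73(68) = 72: 68 is a primitive root.

Yes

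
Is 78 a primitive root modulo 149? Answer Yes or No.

φ(149) = 149 − 1 = 148 = 2^2 · 37.
Test 78^(148/q) mod 149 for each prime factor q of 148:
78^74 ≡ 148 (mod 149)  [q = 2: ≢ 1 ✓]
78^4 ≡ 29 (mod 149)  [q = 37: ≢ 1 ✓]
All checks pass, so 78 has order 148 and is a primitive root modulo 149.

Yes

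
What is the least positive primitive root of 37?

2

φ(37) = 37 − 1 = 36 = 2^2 · 3^2.
Test candidates g = 2, 3, … against the prime factors q ∈ {2, 3} of φ(37): g is a generator iff g^(36/q) ≢ 1 for every such q.
g = 2: 2^18 ≡ 36; 2^12 ≡ 26 — none is 1, so 2 is a primitive root.
Hence the least primitive root of 37 is 2.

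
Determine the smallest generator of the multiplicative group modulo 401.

3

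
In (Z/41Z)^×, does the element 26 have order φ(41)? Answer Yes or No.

φ(41) = 41 − 1 = 40 = 2^3 · 5.
It suffices to check that the order of 26 is not a proper divisor of 40: compute 26^(40/q) for q ∈ {2, 5}.
26^20 ≡ 40 (mod 41)  [q = 2: ≢ 1 ✓]
26^8 ≡ 18 (mod 41)  [q = 5: ≢ 1 ✓]
None equal 1, so ord_41(26) = 40: 26 is a primitive root.

Yes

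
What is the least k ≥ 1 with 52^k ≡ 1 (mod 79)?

13

ord(52) | φ(79) = 79 − 1 = 78 = 2 · 3 · 13.
Divisors of 78: 1, 2, 3, 6, 13, 26, 39, 78.
Evaluate successive powers at the divisors of 78:
52^1 ≡ 52
52^2 ≡ 18
52^3 ≡ 67
52^6 ≡ 65
52^13 ≡ 1
Therefore the multiplicative order of 52 modulo 79 is 13.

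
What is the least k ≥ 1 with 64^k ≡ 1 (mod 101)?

50

By Lagrange's theorem, ord_101(64) divides φ(101) = 101 − 1 = 100 = 2^2 · 5^2.
Divisors of 100: 1, 2, 4, 5, 10, 20, 25, 50, 100.
Evaluate successive powers at the divisors of 100:
64^1 ≡ 64 (mod 101)
64^2 ≡ 56 (mod 101)
64^4 ≡ 5 (mod 101)
64^5 ≡ 17 (mod 101)
64^10 ≡ 87 (mod 101)
64^20 ≡ 95 (mod 101)
64^25 ≡ 100 (mod 101)
64^50 ≡ 1 (mod 101) ✓
So ord_101(64) = 50.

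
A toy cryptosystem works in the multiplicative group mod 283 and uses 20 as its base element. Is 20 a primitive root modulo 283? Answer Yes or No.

Yes

φ(283) = 283 − 1 = 282 = 2 · 3 · 47.
It suffices to check that the order of 20 is not a proper divisor of 282: compute 20^(282/q) for q ∈ {2, 3, 47}.
20^141 ≡ 282 (mod 283)  [q = 2: ≢ 1 ✓]
20^94 ≡ 44 (mod 283)  [q = 3: ≢ 1 ✓]
20^6 ≡ 116 (mod 283)  [q = 47: ≢ 1 ✓]
All checks pass, so 20 has order 282 and is a primitive root modulo 283.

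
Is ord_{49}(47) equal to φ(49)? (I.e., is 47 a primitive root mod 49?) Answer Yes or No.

Yes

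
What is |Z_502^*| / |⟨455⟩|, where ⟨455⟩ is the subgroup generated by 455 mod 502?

The order of 455 must divide φ(502) = φ(2)·φ(251) = 1·250 = 250 = 2 · 5^3.
Divisors of 250: 1, 2, 5, 10, 25, 50, 125, 250.
Test each divisor d:
455^1 ≡ 455 (mod 502)
455^2 ≡ 201 (mod 502)
455^5 ≡ 219 (mod 502)
455^10 ≡ 271 (mod 502)
455^25 ≡ 1 (mod 502) ✓
The order of 455 is 25, so the subgroup it generates has 25 elements.
Index = |(Z/502Z)^×| / |⟨455⟩| = 250 / 25 = 10.

10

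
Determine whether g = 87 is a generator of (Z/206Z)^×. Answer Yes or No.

Yes

φ(206) = φ(2)·φ(103) = 1·102 = 102 = 2 · 3 · 17.
87 is a primitive root mod 206 iff 87^(φ(206)/q) ≢ 1 for every prime q | φ(206), i.e. q ∈ {2, 3, 17}.
87^51 ≡ 205 (mod 206)  [q = 2: ≢ 1 ✓]
87^34 ≡ 149 (mod 206)  [q = 3: ≢ 1 ✓]
87^6 ≡ 61 (mod 206)  [q = 17: ≢ 1 ✓]
Every test exponent gives a nontrivial residue, hence 87 generates the full group.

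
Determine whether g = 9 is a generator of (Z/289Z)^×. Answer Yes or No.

No

φ(289) = φ(17^2) = 17·(17−1) = 272 = 2^4 · 17.
Test 9^(272/q) mod 289 for each prime factor q of 272:
9^136 ≡ 1 (mod 289)  [q = 2: ≡ 1 ✗]
9^16 ≡ 52 (mod 289)  [q = 17: ≢ 1 ✓]
Since 9^136 ≡ 1, the order of 9 divides 136 < 272, so 9 is not a primitive root.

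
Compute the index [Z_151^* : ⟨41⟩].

The order of 41 must divide φ(151) = 151 − 1 = 150 = 2 · 3 · 5^2.
Divisors of 150: 1, 2, 3, 5, 6, 10, 15, 25, 30, 50, 75, 150.
Evaluate successive powers at the divisors of 150:
41^1 ≡ 41 (mod 151)
41^2 ≡ 20 (mod 151)
41^3 ≡ 65 (mod 151)
41^5 ≡ 92 (mod 151)
41^6 ≡ 148 (mod 151)
41^10 ≡ 8 (mod 151)
41^15 ≡ 132 (mod 151)
41^25 ≡ 150 (mod 151)
41^30 ≡ 59 (mod 151)
41^50 ≡ 1 (mod 151) ✓
Thus |⟨41⟩| = ord(41) = 50.
Index = |(Z/151Z)^×| / |⟨41⟩| = 150 / 50 = 3.

3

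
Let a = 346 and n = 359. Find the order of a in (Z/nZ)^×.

179

By Lagrange's theorem, ord_359(346) divides φ(359) = 359 − 1 = 358 = 2 · 179.
Divisors of 358: 1, 2, 179, 358.
Test each divisor d:
346^1 ≡ 346 (mod 359)
346^2 ≡ 169 (mod 359)
346^179 ≡ 1 (mod 359) ✓
Therefore the multiplicative order of 346 modulo 359 is 179.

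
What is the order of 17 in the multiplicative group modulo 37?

36

ord(17) | φ(37) = 37 − 1 = 36 = 2^2 · 3^2.
Divisors of 36: 1, 2, 3, 4, 6, 9, 12, 18, 36.
Check 17^d mod 37 for each divisor in increasing order:
17^1 ≡ 17 (mod 37)
17^2 ≡ 30 (mod 37)
17^3 ≡ 29 (mod 37)
17^4 ≡ 12 (mod 37)
17^6 ≡ 27 (mod 37)
17^9 ≡ 6 (mod 37)
17^12 ≡ 26 (mod 37)
17^18 ≡ 36 (mod 37)
17^36 ≡ 1 (mod 37) ✓
Therefore the multiplicative order of 17 modulo 37 is 36.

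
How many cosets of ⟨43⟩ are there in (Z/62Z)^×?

1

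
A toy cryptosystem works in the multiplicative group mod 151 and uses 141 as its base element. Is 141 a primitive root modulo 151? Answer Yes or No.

Yes

φ(151) = 151 − 1 = 150 = 2 · 3 · 5^2.
141 is a primitive root mod 151 iff 141^(φ(151)/q) ≢ 1 for every prime q | φ(151), i.e. q ∈ {2, 3, 5}.
141^75 ≡ 150 (mod 151)  [q = 2: ≢ 1 ✓]
141^50 ≡ 118 (mod 151)  [q = 3: ≢ 1 ✓]
141^30 ≡ 8 (mod 151)  [q = 5: ≢ 1 ✓]
Every test exponent gives a nontrivial residue, hence 141 generates the full group.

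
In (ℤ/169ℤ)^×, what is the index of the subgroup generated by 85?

Since 85 ∈ (Z/169Z)^×, its order divides φ(169) = φ(13^2) = 13·(13−1) = 156 = 2^2 · 3 · 13.
Divisors of 156: 1, 2, 3, 4, 6, 12, 13, 26, 39, 52, 78, 156.
Evaluate successive powers at the divisors of 156:
85^1 ≡ 85 (mod 169)
85^2 ≡ 127 (mod 169)
85^3 ≡ 148 (mod 169)
85^4 ≡ 74 (mod 169)
85^6 ≡ 103 (mod 169)
85^12 ≡ 131 (mod 169)
85^13 ≡ 150 (mod 169)
85^26 ≡ 23 (mod 169)
85^39 ≡ 70 (mod 169)
85^52 ≡ 22 (mod 169)
85^78 ≡ 168 (mod 169)
85^156 ≡ 1 (mod 169) ✓
The order of 85 is 156, so the subgroup it generates has 156 elements.
Index = |(Z/169Z)^×| / |⟨85⟩| = 156 / 156 = 1.

1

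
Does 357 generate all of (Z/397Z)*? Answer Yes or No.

φ(397) = 397 − 1 = 396 = 2^2 · 3^2 · 11.
An element g generates (Z/397Z)^× iff g^(396/q) ≢ 1 (mod 397) for each prime q ∈ {2, 3, 11}.
357^198 ≡ 1 (mod 397)  [q = 2: ≡ 1 ✗]
357^132 ≡ 362 (mod 397)  [q = 3: ≢ 1 ✓]
357^36 ≡ 126 (mod 397)  [q = 11: ≢ 1 ✓]
The check at q = 2 fails, so 357 generates a proper subgroup.

No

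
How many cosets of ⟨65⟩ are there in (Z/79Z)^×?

6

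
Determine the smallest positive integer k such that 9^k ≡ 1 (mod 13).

ord(9) | φ(13) = 13 − 1 = 12 = 2^2 · 3.
Divisors of 12: 1, 2, 3, 4, 6, 12.
Check 9^d mod 13 for each divisor in increasing order:
9^1 ≡ 9 (mod 13)
9^2 ≡ 3 (mod 13)
9^3 ≡ 1 (mod 13) ✓
So ord_13(9) = 3.

3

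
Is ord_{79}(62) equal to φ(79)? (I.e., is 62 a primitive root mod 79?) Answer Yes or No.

φ(79) = 79 − 1 = 78 = 2 · 3 · 13.
It suffices to check that the order of 62 is not a proper divisor of 78: compute 62^(78/q) for q ∈ {2, 3, 13}.
62^39 ≡ 1 (mod 79)  [q = 2: ≡ 1 ✗]
62^26 ≡ 1 (mod 79)  [q = 3: ≡ 1 ✗]
62^6 ≡ 67 (mod 79)  [q = 13: ≢ 1 ✓]
The check at q = 2 fails, so 62 generates a proper subgroup.

No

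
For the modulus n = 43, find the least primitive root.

φ(43) = 43 − 1 = 42 = 2 · 3 · 7.
Test candidates g = 2, 3, … against the prime factors q ∈ {2, 3, 7} of φ(43): g is a generator iff g^(42/q) ≢ 1 for every such q.
g = 2: 2^21 ≡ 42; 2^14 ≡ 1 — hits 1, so not a primitive root.
g = 3: 3^21 ≡ 42; 3^14 ≡ 36; 3^6 ≡ 41 — none is 1, so 3 is a primitive root.
The smallest primitive root modulo 43 is 3.

3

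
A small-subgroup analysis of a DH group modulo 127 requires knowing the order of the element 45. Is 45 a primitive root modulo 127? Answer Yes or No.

Yes

φ(127) = 127 − 1 = 126 = 2 · 3^2 · 7.
An element g generates (Z/127Z)^× iff g^(126/q) ≢ 1 (mod 127) for each prime q ∈ {2, 3, 7}.
45^63 ≡ 126 (mod 127)  [q = 2: ≢ 1 ✓]
45^42 ≡ 19 (mod 127)  [q = 3: ≢ 1 ✓]
45^18 ≡ 8 (mod 127)  [q = 7: ≢ 1 ✓]
All checks pass, so 45 has order 126 and is a primitive root modulo 127.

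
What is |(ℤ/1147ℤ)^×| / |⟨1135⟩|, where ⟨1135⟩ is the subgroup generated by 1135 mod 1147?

12

Since 1135 ∈ (Z/1147Z)^×, its order divides φ(1147) = φ(31·37) = (31−1)·(37−1) = 30·36 = 1080 = 2^3 · 3^3 · 5.
Divisors of 1080: 1, 2, 3, 4, 5, 6, 8, 9, 10, 12, 15, 18, 20, 24, 27, 30, 36, 40, 45, 54, 60, 72, 90, 108, 120, 135, 180, 216, 270, 360, 540, 1080.
Check 1135^d mod 1147 for each divisor in increasing order:
1135^1 ≡ 1135 (mod 1147)
1135^2 ≡ 144 (mod 1147)
1135^3 ≡ 566 (mod 1147)
1135^4 ≡ 90 (mod 1147)
1135^5 ≡ 67 (mod 1147)
1135^6 ≡ 343 (mod 1147)
1135^8 ≡ 71 (mod 1147)
1135^9 ≡ 295 (mod 1147)
1135^10 ≡ 1048 (mod 1147)
1135^12 ≡ 655 (mod 1147)
1135^15 ≡ 249 (mod 1147)
1135^18 ≡ 1000 (mod 1147)
1135^20 ≡ 625 (mod 1147)
1135^24 ≡ 47 (mod 1147)
1135^27 ≡ 221 (mod 1147)
1135^30 ≡ 63 (mod 1147)
1135^36 ≡ 963 (mod 1147)
1135^40 ≡ 645 (mod 1147)
1135^45 ≡ 776 (mod 1147)
1135^54 ≡ 667 (mod 1147)
1135^60 ≡ 528 (mod 1147)
1135^72 ≡ 593 (mod 1147)
1135^90 ≡ 1 (mod 1147) ✓
So ord_1147(1135) = 90, hence |⟨1135⟩| = 90.
The index is φ(1147) / ord(1135) = 1080 / 90 = 12.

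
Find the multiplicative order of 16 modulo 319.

35

Since 16 ∈ (Z/319Z)^×, its order divides φ(319) = φ(11·29) = (11−1)·(29−1) = 10·28 = 280 = 2^3 · 5 · 7.
Divisors of 280: 1, 2, 4, 5, 7, 8, 10, 14, 20, 28, 35, 40, 56, 70, 140, 280.
Evaluate successive powers at the divisors of 280:
16^1 ≡ 16
16^2 ≡ 256
16^4 ≡ 141
16^5 ≡ 23
16^7 ≡ 146
16^8 ≡ 103
16^10 ≡ 210
16^14 ≡ 262
16^20 ≡ 78
16^28 ≡ 59
16^35 ≡ 1
Hence ord(16) = 35.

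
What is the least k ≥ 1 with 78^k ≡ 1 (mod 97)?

32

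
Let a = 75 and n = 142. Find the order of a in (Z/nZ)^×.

Since 75 ∈ (Z/142Z)^×, its order divides φ(142) = φ(2)·φ(71) = 1·70 = 70 = 2 · 5 · 7.
Divisors of 70: 1, 2, 5, 7, 10, 14, 35, 70.
Compute 75^d (mod 142) for the divisors d until we hit 1:
75^1 ≡ 75 (mod 142)
75^2 ≡ 87 (mod 142)
75^5 ≡ 101 (mod 142)
75^7 ≡ 125 (mod 142)
75^10 ≡ 119 (mod 142)
75^14 ≡ 5 (mod 142)
75^35 ≡ 1 (mod 142) ✓
Therefore the multiplicative order of 75 modulo 142 is 35.

35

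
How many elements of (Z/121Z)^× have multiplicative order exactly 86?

0

φ(121) = φ(11^2) = 11·(11−1) = 110 = 2 · 5 · 11.
In a cyclic group of order 110, there are φ(d) elements of order d for each divisor d of 110, and zero for non-divisors.
Here 110 is not a multiple of 86, so there are no elements of order 86.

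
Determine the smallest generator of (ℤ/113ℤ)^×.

3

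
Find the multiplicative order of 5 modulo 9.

6

ord(5) | φ(9) = φ(3^2) = 3·(3−1) = 6 = 2 · 3.
Divisors of 6: 1, 2, 3, 6.
Evaluate successive powers at the divisors of 6:
5^1 ≡ 5 (mod 9)
5^2 ≡ 7 (mod 9)
5^3 ≡ 8 (mod 9)
5^6 ≡ 1 (mod 9) ✓
The smallest such exponent is 6, so the order of 5 is 6.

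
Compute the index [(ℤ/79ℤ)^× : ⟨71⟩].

The order of 71 must divide φ(79) = 79 − 1 = 78 = 2 · 3 · 13.
Divisors of 78: 1, 2, 3, 6, 13, 26, 39, 78.
Check 71^d mod 79 for each divisor in increasing order:
71^1 ≡ 71 (mod 79)
71^2 ≡ 64 (mod 79)
71^3 ≡ 41 (mod 79)
71^6 ≡ 22 (mod 79)
71^13 ≡ 78 (mod 79)
71^26 ≡ 1 (mod 79) ✓
The order of 71 is 26, so the subgroup it generates has 26 elements.
The index is φ(79) / ord(71) = 78 / 26 = 3.

3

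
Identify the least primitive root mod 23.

φ(23) = 23 − 1 = 22 = 2 · 11.
Test candidates g = 2, 3, … against the prime factors q ∈ {2, 11} of φ(23): g is a generator iff g^(22/q) ≢ 1 for every such q.
g = 2: 2^11 ≡ 1 — hits 1, so not a primitive root.
g = 3: 3^11 ≡ 1 — hits 1, so not a primitive root.
g = 4: 4^11 ≡ 1 — hits 1, so not a primitive root.
g = 5: 5^11 ≡ 22; 5^2 ≡ 2 — none is 1, so 5 is a primitive root.
So 5 is the smallest generator of (Z/23Z)^×.

5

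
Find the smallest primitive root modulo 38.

3

φ(38) = φ(2)·φ(19) = 1·18 = 18 = 2 · 3^2.
Test candidates g = 2, 3, … against the prime factors q ∈ {2, 3} of φ(38): g is a generator iff g^(18/q) ≢ 1 for every such q.
g = 2: gcd(2, 38) = 2 > 1, not a unit — skip.
g = 3: 3^9 ≡ 37; 3^6 ≡ 7 — none is 1, so 3 is a primitive root.
Hence the least primitive root of 38 is 3.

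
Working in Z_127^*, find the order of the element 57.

The order of 57 must divide φ(127) = 127 − 1 = 126 = 2 · 3^2 · 7.
Divisors of 126: 1, 2, 3, 6, 7, 9, 14, 18, 21, 42, 63, 126.
Test each divisor d:
57^1 ≡ 57 (mod 127)
57^2 ≡ 74 (mod 127)
57^3 ≡ 27 (mod 127)
57^6 ≡ 94 (mod 127)
57^7 ≡ 24 (mod 127)
57^9 ≡ 125 (mod 127)
57^14 ≡ 68 (mod 127)
57^18 ≡ 4 (mod 127)
57^21 ≡ 108 (mod 127)
57^42 ≡ 107 (mod 127)
57^63 ≡ 126 (mod 127)
57^126 ≡ 1 (mod 127) ✓
Hence ord(57) = 126.

126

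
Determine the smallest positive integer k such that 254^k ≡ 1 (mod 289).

34

Since 254 ∈ (Z/289Z)^×, its order divides φ(289) = φ(17^2) = 17·(17−1) = 272 = 2^4 · 17.
Divisors of 272: 1, 2, 4, 8, 16, 17, 34, 68, 136, 272.
Check 254^d mod 289 for each divisor in increasing order:
254^1 ≡ 254
254^2 ≡ 69
254^4 ≡ 137
254^8 ≡ 273
254^16 ≡ 256
254^17 ≡ 288
254^34 ≡ 1
The smallest such exponent is 34, so the order of 254 is 34.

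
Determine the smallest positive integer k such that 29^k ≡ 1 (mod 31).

By Lagrange's theorem, ord_31(29) divides φ(31) = 31 − 1 = 30 = 2 · 3 · 5.
Divisors of 30: 1, 2, 3, 5, 6, 10, 15, 30.
Evaluate successive powers at the divisors of 30:
29^1 ≡ 29 (mod 31)
29^2 ≡ 4 (mod 31)
29^3 ≡ 23 (mod 31)
29^5 ≡ 30 (mod 31)
29^6 ≡ 2 (mod 31)
29^10 ≡ 1 (mod 31) ✓
Hence ord(29) = 10.

10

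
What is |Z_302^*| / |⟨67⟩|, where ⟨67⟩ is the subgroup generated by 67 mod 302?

By Lagrange's theorem, ord_302(67) divides φ(302) = φ(2)·φ(151) = 1·150 = 150 = 2 · 3 · 5^2.
Divisors of 150: 1, 2, 3, 5, 6, 10, 15, 25, 30, 50, 75, 150.
Evaluate successive powers at the divisors of 150:
67^1 ≡ 67 (mod 302)
67^2 ≡ 261 (mod 302)
67^3 ≡ 273 (mod 302)
67^5 ≡ 283 (mod 302)
67^6 ≡ 237 (mod 302)
67^10 ≡ 59 (mod 302)
67^15 ≡ 87 (mod 302)
67^25 ≡ 301 (mod 302)
67^30 ≡ 19 (mod 302)
67^50 ≡ 1 (mod 302) ✓
The order of 67 is 50, so the subgroup it generates has 50 elements.
Index = |(Z/302Z)^×| / |⟨67⟩| = 150 / 50 = 3.

3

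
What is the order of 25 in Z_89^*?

The order of 25 must divide φ(89) = 89 − 1 = 88 = 2^3 · 11.
Divisors of 88: 1, 2, 4, 8, 11, 22, 44, 88.
Check 25^d mod 89 for each divisor in increasing order:
25^1 ≡ 25
25^2 ≡ 2
25^4 ≡ 4
25^8 ≡ 16
25^11 ≡ 88
25^22 ≡ 1
So ord_89(25) = 22.

22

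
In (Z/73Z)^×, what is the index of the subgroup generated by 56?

3

ord(56) | φ(73) = 73 − 1 = 72 = 2^3 · 3^2.
Divisors of 72: 1, 2, 3, 4, 6, 8, 9, 12, 18, 24, 36, 72.
Check 56^d mod 73 for each divisor in increasing order:
56^1 ≡ 56 (mod 73)
56^2 ≡ 70 (mod 73)
56^3 ≡ 51 (mod 73)
56^4 ≡ 9 (mod 73)
56^6 ≡ 46 (mod 73)
56^8 ≡ 8 (mod 73)
56^9 ≡ 10 (mod 73)
56^12 ≡ 72 (mod 73)
56^18 ≡ 27 (mod 73)
56^24 ≡ 1 (mod 73) ✓
Thus |⟨56⟩| = ord(56) = 24.
The index is φ(73) / ord(56) = 72 / 24 = 3.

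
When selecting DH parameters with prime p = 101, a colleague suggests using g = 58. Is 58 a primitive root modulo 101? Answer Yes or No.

No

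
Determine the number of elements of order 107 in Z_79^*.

φ(79) = 79 − 1 = 78 = 2 · 3 · 13.
In a cyclic group of order 78, there are φ(d) elements of order d for each divisor d of 78, and zero for non-divisors.
107 does not divide 78, so no element of (Z/79Z)^× has order 107.

0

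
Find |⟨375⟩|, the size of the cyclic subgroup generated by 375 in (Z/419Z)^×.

ord(375) | φ(419) = 419 − 1 = 418 = 2 · 11 · 19.
Divisors of 418: 1, 2, 11, 19, 22, 38, 209, 418.
Compute 375^d (mod 419) for the divisors d until we hit 1:
375^1 ≡ 375
375^2 ≡ 260
375^11 ≡ 7
375^19 ≡ 59
375^22 ≡ 49
375^38 ≡ 129
375^209 ≡ 1
So ord_419(375) = 209.

209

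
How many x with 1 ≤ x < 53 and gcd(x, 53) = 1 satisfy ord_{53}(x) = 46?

φ(53) = 53 − 1 = 52 = 2^2 · 13.
Since (Z/53Z)^× is cyclic of order 52, the number of elements of order d is φ(d) when d | 52 and 0 otherwise.
46 does not divide 52, so no element of (Z/53Z)^× has order 46.

0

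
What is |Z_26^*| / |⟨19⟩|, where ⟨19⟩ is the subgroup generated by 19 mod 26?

1

The order of 19 must divide φ(26) = φ(2)·φ(13) = 1·12 = 12 = 2^2 · 3.
Divisors of 12: 1, 2, 3, 4, 6, 12.
Compute 19^d (mod 26) for the divisors d until we hit 1:
19^1 ≡ 19 (mod 26)
19^2 ≡ 23 (mod 26)
19^3 ≡ 21 (mod 26)
19^4 ≡ 9 (mod 26)
19^6 ≡ 25 (mod 26)
19^12 ≡ 1 (mod 26) ✓
So ord_26(19) = 12, hence |⟨19⟩| = 12.
The index is φ(26) / ord(19) = 12 / 12 = 1.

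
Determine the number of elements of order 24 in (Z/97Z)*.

8

φ(97) = 97 − 1 = 96 = 2^5 · 3.
(Z/97Z)^× is cyclic (|G| = 96); a cyclic group of order m has exactly φ(d) elements of each order d | m, and none otherwise.
24 = 2^3 · 3 divides 96, and φ(24) = 8.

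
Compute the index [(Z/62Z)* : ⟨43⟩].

1

The order of 43 must divide φ(62) = φ(2)·φ(31) = 1·30 = 30 = 2 · 3 · 5.
Divisors of 30: 1, 2, 3, 5, 6, 10, 15, 30.
Test each divisor d:
43^1 ≡ 43 (mod 62)
43^2 ≡ 51 (mod 62)
43^3 ≡ 23 (mod 62)
43^5 ≡ 57 (mod 62)
43^6 ≡ 33 (mod 62)
43^10 ≡ 25 (mod 62)
43^15 ≡ 61 (mod 62)
43^30 ≡ 1 (mod 62) ✓
Thus |⟨43⟩| = ord(43) = 30.
[(Z/62Z)^× : ⟨43⟩] = 30/30 = 1.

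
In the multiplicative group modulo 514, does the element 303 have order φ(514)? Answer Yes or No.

No

φ(514) = φ(2)·φ(257) = 1·256 = 256 = 2^8.
It suffices to check that the order of 303 is not a proper divisor of 256: compute 303^(256/q) for q ∈ {2}.
303^128 ≡ 1 (mod 514)  [q = 2: ≡ 1 ✗]
303^128 ≡ 1 shows ord(303) | 128, strictly less than φ(514); not a primitive root.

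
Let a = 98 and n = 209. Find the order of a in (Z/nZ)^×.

18

ord(98) | φ(209) = φ(11·19) = (11−1)·(19−1) = 10·18 = 180 = 2^2 · 3^2 · 5.
Divisors of 180: 1, 2, 3, 4, 5, 6, 9, 10, 12, 15, 18, 20, 30, 36, 45, 60, 90, 180.
Evaluate successive powers at the divisors of 180:
98^1 ≡ 98
98^2 ≡ 199
98^3 ≡ 65
98^4 ≡ 100
98^5 ≡ 186
98^6 ≡ 45
98^9 ≡ 208
98^10 ≡ 111
98^12 ≡ 144
98^15 ≡ 164
98^18 ≡ 1
Hence ord(98) = 18.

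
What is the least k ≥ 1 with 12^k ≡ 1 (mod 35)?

ord(12) | φ(35) = φ(5·7) = (5−1)·(7−1) = 4·6 = 24 = 2^3 · 3.
Divisors of 24: 1, 2, 3, 4, 6, 8, 12, 24.
Check 12^d mod 35 for each divisor in increasing order:
12^1 ≡ 12
12^2 ≡ 4
12^3 ≡ 13
12^4 ≡ 16
12^6 ≡ 29
12^8 ≡ 11
12^12 ≡ 1
So ord_35(12) = 12.

12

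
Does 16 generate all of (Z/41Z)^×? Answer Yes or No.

No

φ(41) = 41 − 1 = 40 = 2^3 · 5.
An element g generates (Z/41Z)^× iff g^(40/q) ≢ 1 (mod 41) for each prime q ∈ {2, 5}.
16^20 ≡ 1 (mod 41)  [q = 2: ≡ 1 ✗]
16^8 ≡ 37 (mod 41)  [q = 5: ≢ 1 ✓]
Since 16^20 ≡ 1, the order of 16 divides 20 < 40, so 16 is not a primitive root.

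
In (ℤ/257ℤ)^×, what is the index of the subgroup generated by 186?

The order of 186 must divide φ(257) = 257 − 1 = 256 = 2^8.
Divisors of 256: 1, 2, 4, 8, 16, 32, 64, 128, 256.
Compute 186^d (mod 257) for the divisors d until we hit 1:
186^1 ≡ 186 (mod 257)
186^2 ≡ 158 (mod 257)
186^4 ≡ 35 (mod 257)
186^8 ≡ 197 (mod 257)
186^16 ≡ 2 (mod 257)
186^32 ≡ 4 (mod 257)
186^64 ≡ 16 (mod 257)
186^128 ≡ 256 (mod 257)
186^256 ≡ 1 (mod 257) ✓
So ord_257(186) = 256, hence |⟨186⟩| = 256.
The index is φ(257) / ord(186) = 256 / 256 = 1.

1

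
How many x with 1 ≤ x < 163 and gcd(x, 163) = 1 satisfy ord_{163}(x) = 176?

φ(163) = 163 − 1 = 162 = 2 · 3^4.
Since (Z/163Z)^× is cyclic of order 162, the number of elements of order d is φ(d) when d | 162 and 0 otherwise.
Since 176 ∤ 162, the count is 0.

0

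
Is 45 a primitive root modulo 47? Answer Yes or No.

Yes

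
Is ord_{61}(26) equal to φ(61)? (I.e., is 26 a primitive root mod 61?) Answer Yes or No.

Yes

φ(61) = 61 − 1 = 60 = 2^2 · 3 · 5.
An element g generates (Z/61Z)^× iff g^(60/q) ≢ 1 (mod 61) for each prime q ∈ {2, 3, 5}.
26^30 ≡ 60 (mod 61)  [q = 2: ≢ 1 ✓]
26^20 ≡ 13 (mod 61)  [q = 3: ≢ 1 ✓]
26^12 ≡ 9 (mod 61)  [q = 5: ≢ 1 ✓]
Every test exponent gives a nontrivial residue, hence 26 generates the full group.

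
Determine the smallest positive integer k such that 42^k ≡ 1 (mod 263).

ord(42) | φ(263) = 263 − 1 = 262 = 2 · 131.
Divisors of 262: 1, 2, 131, 262.
Test each divisor d:
42^1 ≡ 42
42^2 ≡ 186
42^131 ≡ 262
42^262 ≡ 1
Therefore the multiplicative order of 42 modulo 263 is 262.

262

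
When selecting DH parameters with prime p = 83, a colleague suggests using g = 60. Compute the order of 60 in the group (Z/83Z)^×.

82

ord(60) | φ(83) = 83 − 1 = 82 = 2 · 41.
Divisors of 82: 1, 2, 41, 82.
Check 60^d mod 83 for each divisor in increasing order:
60^1 ≡ 60 (mod 83)
60^2 ≡ 31 (mod 83)
60^41 ≡ 82 (mod 83)
60^82 ≡ 1 (mod 83) ✓
So ord_83(60) = 82.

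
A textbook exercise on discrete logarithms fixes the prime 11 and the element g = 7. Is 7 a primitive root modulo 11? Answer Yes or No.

Yes

φ(11) = 11 − 1 = 10 = 2 · 5.
An element g generates (Z/11Z)^× iff g^(10/q) ≢ 1 (mod 11) for each prime q ∈ {2, 5}.
7^5 ≡ 10 (mod 11)  [q = 2: ≢ 1 ✓]
7^2 ≡ 5 (mod 11)  [q = 5: ≢ 1 ✓]
Every test exponent gives a nontrivial residue, hence 7 generates the full group.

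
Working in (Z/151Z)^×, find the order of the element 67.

The order of 67 must divide φ(151) = 151 − 1 = 150 = 2 · 3 · 5^2.
Divisors of 150: 1, 2, 3, 5, 6, 10, 15, 25, 30, 50, 75, 150.
Check 67^d mod 151 for each divisor in increasing order:
67^1 ≡ 67 (mod 151)
67^2 ≡ 110 (mod 151)
67^3 ≡ 122 (mod 151)
67^5 ≡ 132 (mod 151)
67^6 ≡ 86 (mod 151)
67^10 ≡ 59 (mod 151)
67^15 ≡ 87 (mod 151)
67^25 ≡ 150 (mod 151)
67^30 ≡ 19 (mod 151)
67^50 ≡ 1 (mod 151) ✓
Therefore the multiplicative order of 67 modulo 151 is 50.

50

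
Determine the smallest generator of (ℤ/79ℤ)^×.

3

φ(79) = 79 − 1 = 78 = 2 · 3 · 13.
g is a primitive root iff g^(78/q) ≢ 1 (mod 79) for each prime q ∈ {2, 3, 13}.
g = 2: 2^39 ≡ 1 — hits 1, so not a primitive root.
g = 3: 3^39 ≡ 78; 3^26 ≡ 23; 3^6 ≡ 18 — none is 1, so 3 is a primitive root.
So 3 is the smallest generator of (Z/79Z)^×.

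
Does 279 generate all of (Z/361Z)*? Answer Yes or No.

φ(361) = φ(19^2) = 19·(19−1) = 342 = 2 · 3^2 · 19.
279 is a primitive root mod 361 iff 279^(φ(361)/q) ≢ 1 for every prime q | φ(361), i.e. q ∈ {2, 3, 19}.
279^171 ≡ 360 (mod 361)  [q = 2: ≢ 1 ✓]
279^114 ≡ 68 (mod 361)  [q = 3: ≢ 1 ✓]
279^18 ≡ 267 (mod 361)  [q = 19: ≢ 1 ✓]
None equal 1, so ord_361(279) = 342: 279 is a primitive root.

Yes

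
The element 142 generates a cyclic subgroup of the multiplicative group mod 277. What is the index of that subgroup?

The order of 142 must divide φ(277) = 277 − 1 = 276 = 2^2 · 3 · 23.
Divisors of 276: 1, 2, 3, 4, 6, 12, 23, 46, 69, 92, 138, 276.
Check 142^d mod 277 for each divisor in increasing order:
142^1 ≡ 142
142^2 ≡ 220
142^3 ≡ 216
142^4 ≡ 202
142^6 ≡ 120
142^12 ≡ 273
142^23 ≡ 242
142^46 ≡ 117
142^69 ≡ 60
142^92 ≡ 116
142^138 ≡ 276
142^276 ≡ 1
The order of 142 is 276, so the subgroup it generates has 276 elements.
[(Z/277Z)^× : ⟨142⟩] = 276/276 = 1.

1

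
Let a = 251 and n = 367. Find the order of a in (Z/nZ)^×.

183

By Lagrange's theorem, ord_367(251) divides φ(367) = 367 − 1 = 366 = 2 · 3 · 61.
Divisors of 366: 1, 2, 3, 6, 61, 122, 183, 366.
Compute 251^d (mod 367) for the divisors d until we hit 1:
251^1 ≡ 251
251^2 ≡ 244
251^3 ≡ 322
251^6 ≡ 190
251^61 ≡ 283
251^122 ≡ 83
251^183 ≡ 1
The smallest such exponent is 183, so the order of 251 is 183.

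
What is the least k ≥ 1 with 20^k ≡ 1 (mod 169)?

By Lagrange's theorem, ord_169(20) divides φ(169) = φ(13^2) = 13·(13−1) = 156 = 2^2 · 3 · 13.
Divisors of 156: 1, 2, 3, 4, 6, 12, 13, 26, 39, 52, 78, 156.
Check 20^d mod 169 for each divisor in increasing order:
20^1 ≡ 20
20^2 ≡ 62
20^3 ≡ 57
20^4 ≡ 126
20^6 ≡ 38
20^12 ≡ 92
20^13 ≡ 150
20^26 ≡ 23
20^39 ≡ 70
20^52 ≡ 22
20^78 ≡ 168
20^156 ≡ 1
The smallest such exponent is 156, so the order of 20 is 156.

156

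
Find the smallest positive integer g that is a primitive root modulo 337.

10

φ(337) = 337 − 1 = 336 = 2^4 · 3 · 7.
Test candidates g = 2, 3, … against the prime factors q ∈ {2, 3, 7} of φ(337): g is a generator iff g^(336/q) ≢ 1 for every such q.
g = 2: 2^168 ≡ 1 — hits 1, so not a primitive root.
g = 3: 3^168 ≡ 1 — hits 1, so not a primitive root.
g = 4: 4^168 ≡ 1 — hits 1, so not a primitive root.
g = 5: 5^168 ≡ 336; 5^112 ≡ 1 — hits 1, so not a primitive root.
g = 6: 6^168 ≡ 1 — hits 1, so not a primitive root.
g = 7: 7^168 ≡ 1 — hits 1, so not a primitive root.
g = 8: 8^168 ≡ 1 — hits 1, so not a primitive root.
g = 9: 9^168 ≡ 1 — hits 1, so not a primitive root.
g = 10: 10^168 ≡ 336; 10^112 ≡ 128; 10^48 ≡ 175 — none is 1, so 10 is a primitive root.
Hence the least primitive root of 337 is 10.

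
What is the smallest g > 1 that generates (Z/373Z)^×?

2

φ(373) = 373 − 1 = 372 = 2^2 · 3 · 31.
g is a primitive root iff g^(372/q) ≢ 1 (mod 373) for each prime q ∈ {2, 3, 31}.
g = 2: 2^186 ≡ 372; 2^124 ≡ 284; 2^12 ≡ 366 — none is 1, so 2 is a primitive root.
Hence the least primitive root of 373 is 2.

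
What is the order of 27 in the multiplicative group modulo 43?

14

By Lagrange's theorem, ord_43(27) divides φ(43) = 43 − 1 = 42 = 2 · 3 · 7.
Divisors of 42: 1, 2, 3, 6, 7, 14, 21, 42.
Check 27^d mod 43 for each divisor in increasing order:
27^1 ≡ 27 (mod 43)
27^2 ≡ 41 (mod 43)
27^3 ≡ 32 (mod 43)
27^6 ≡ 35 (mod 43)
27^7 ≡ 42 (mod 43)
27^14 ≡ 1 (mod 43) ✓
Hence ord(27) = 14.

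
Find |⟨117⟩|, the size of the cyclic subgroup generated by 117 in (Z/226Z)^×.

14

By Lagrange's theorem, ord_226(117) divides φ(226) = φ(2)·φ(113) = 1·112 = 112 = 2^4 · 7.
Divisors of 112: 1, 2, 4, 7, 8, 14, 16, 28, 56, 112.
Test each divisor d:
117^1 ≡ 117 (mod 226)
117^2 ≡ 129 (mod 226)
117^4 ≡ 143 (mod 226)
117^7 ≡ 225 (mod 226)
117^8 ≡ 109 (mod 226)
117^14 ≡ 1 (mod 226) ✓
So ord_226(117) = 14.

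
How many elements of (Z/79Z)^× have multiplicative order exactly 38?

0

φ(79) = 79 − 1 = 78 = 2 · 3 · 13.
Since (Z/79Z)^× is cyclic of order 78, the number of elements of order d is φ(d) when d | 78 and 0 otherwise.
38 does not divide 78, so no element of (Z/79Z)^× has order 38.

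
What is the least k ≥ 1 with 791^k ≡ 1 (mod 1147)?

Since 791 ∈ (Z/1147Z)^×, its order divides φ(1147) = φ(31·37) = (31−1)·(37−1) = 30·36 = 1080 = 2^3 · 3^3 · 5.
Divisors of 1080: 1, 2, 3, 4, 5, 6, 8, 9, 10, 12, 15, 18, 20, 24, 27, 30, 36, 40, 45, 54, 60, 72, 90, 108, 120, 135, 180, 216, 270, 360, 540, 1080.
Compute 791^d (mod 1147) for the divisors d until we hit 1:
791^1 ≡ 791 (mod 1147)
791^2 ≡ 566 (mod 1147)
791^3 ≡ 376 (mod 1147)
791^4 ≡ 343 (mod 1147)
791^5 ≡ 621 (mod 1147)
791^6 ≡ 295 (mod 1147)
791^8 ≡ 655 (mod 1147)
791^9 ≡ 808 (mod 1147)
791^10 ≡ 249 (mod 1147)
791^12 ≡ 1000 (mod 1147)
791^15 ≡ 931 (mod 1147)
791^18 ≡ 221 (mod 1147)
791^20 ≡ 63 (mod 1147)
791^24 ≡ 963 (mod 1147)
791^27 ≡ 783 (mod 1147)
791^30 ≡ 776 (mod 1147)
791^36 ≡ 667 (mod 1147)
791^40 ≡ 528 (mod 1147)
791^45 ≡ 993 (mod 1147)
791^54 ≡ 591 (mod 1147)
791^60 ≡ 1 (mod 1147) ✓
So ord_1147(791) = 60.

60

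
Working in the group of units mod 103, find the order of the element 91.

51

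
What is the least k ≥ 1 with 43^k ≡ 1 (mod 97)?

Since 43 ∈ (Z/97Z)^×, its order divides φ(97) = 97 − 1 = 96 = 2^5 · 3.
Divisors of 96: 1, 2, 3, 4, 6, 8, 12, 16, 24, 32, 48, 96.
Evaluate successive powers at the divisors of 96:
43^1 ≡ 43
43^2 ≡ 6
43^3 ≡ 64
43^4 ≡ 36
43^6 ≡ 22
43^8 ≡ 35
43^12 ≡ 96
43^16 ≡ 61
43^24 ≡ 1
So ord_97(43) = 24.

24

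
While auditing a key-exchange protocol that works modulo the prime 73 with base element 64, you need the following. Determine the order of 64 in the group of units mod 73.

Since 64 ∈ (Z/73Z)^×, its order divides φ(73) = 73 − 1 = 72 = 2^3 · 3^2.
Divisors of 72: 1, 2, 3, 4, 6, 8, 9, 12, 18, 24, 36, 72.
Compute 64^d (mod 73) for the divisors d until we hit 1:
64^1 ≡ 64 (mod 73)
64^2 ≡ 8 (mod 73)
64^3 ≡ 1 (mod 73) ✓
Hence ord(64) = 3.

3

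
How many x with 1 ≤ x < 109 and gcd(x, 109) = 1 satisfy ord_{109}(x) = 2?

1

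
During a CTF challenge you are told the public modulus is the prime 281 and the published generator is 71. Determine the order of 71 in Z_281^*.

280

The order of 71 must divide φ(281) = 281 − 1 = 280 = 2^3 · 5 · 7.
Divisors of 280: 1, 2, 4, 5, 7, 8, 10, 14, 20, 28, 35, 40, 56, 70, 140, 280.
Compute 71^d (mod 281) for the divisors d until we hit 1:
71^1 ≡ 71
71^2 ≡ 264
71^4 ≡ 8
71^5 ≡ 6
71^7 ≡ 179
71^8 ≡ 64
71^10 ≡ 36
71^14 ≡ 7
71^20 ≡ 172
71^28 ≡ 49
71^35 ≡ 60
71^40 ≡ 79
71^56 ≡ 153
71^70 ≡ 228
71^140 ≡ 280
71^280 ≡ 1
So ord_281(71) = 280.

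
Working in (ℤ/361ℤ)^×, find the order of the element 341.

38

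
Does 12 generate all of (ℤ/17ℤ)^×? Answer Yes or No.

Yes

φ(17) = 17 − 1 = 16 = 2^4.
Test 12^(16/q) mod 17 for each prime factor q of 16:
12^8 ≡ 16 (mod 17)  [q = 2: ≢ 1 ✓]
Every test exponent gives a nontrivial residue, hence 12 generates the full group.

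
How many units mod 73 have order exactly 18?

6

φ(73) = 73 − 1 = 72 = 2^3 · 3^2.
(Z/73Z)^× is cyclic (|G| = 72); a cyclic group of order m has exactly φ(d) elements of each order d | m, and none otherwise.
18 = 2 · 3^2 divides 72, and φ(18) = 6.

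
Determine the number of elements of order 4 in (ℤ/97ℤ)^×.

2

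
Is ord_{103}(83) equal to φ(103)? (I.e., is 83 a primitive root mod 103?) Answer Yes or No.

No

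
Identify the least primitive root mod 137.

3

φ(137) = 137 − 1 = 136 = 2^3 · 17.
g is a primitive root iff g^(136/q) ≢ 1 (mod 137) for each prime q ∈ {2, 17}.
g = 2: 2^68 ≡ 1 — hits 1, so not a primitive root.
g = 3: 3^68 ≡ 136; 3^8 ≡ 122 — none is 1, so 3 is a primitive root.
The smallest primitive root modulo 137 is 3.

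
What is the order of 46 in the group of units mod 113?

ord(46) | φ(113) = 113 − 1 = 112 = 2^4 · 7.
Divisors of 112: 1, 2, 4, 7, 8, 14, 16, 28, 56, 112.
Check 46^d mod 113 for each divisor in increasing order:
46^1 ≡ 46 (mod 113)
46^2 ≡ 82 (mod 113)
46^4 ≡ 57 (mod 113)
46^7 ≡ 78 (mod 113)
46^8 ≡ 85 (mod 113)
46^14 ≡ 95 (mod 113)
46^16 ≡ 106 (mod 113)
46^28 ≡ 98 (mod 113)
46^56 ≡ 112 (mod 113)
46^112 ≡ 1 (mod 113) ✓
Hence ord(46) = 112.

112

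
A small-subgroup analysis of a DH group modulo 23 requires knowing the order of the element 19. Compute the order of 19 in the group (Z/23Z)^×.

22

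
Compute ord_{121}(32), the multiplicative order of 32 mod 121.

The order of 32 must divide φ(121) = φ(11^2) = 11·(11−1) = 110 = 2 · 5 · 11.
Divisors of 110: 1, 2, 5, 10, 11, 22, 55, 110.
Check 32^d mod 121 for each divisor in increasing order:
32^1 ≡ 32
32^2 ≡ 56
32^5 ≡ 43
32^10 ≡ 34
32^11 ≡ 120
32^22 ≡ 1
So ord_121(32) = 22.

22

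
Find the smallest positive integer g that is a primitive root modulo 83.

φ(83) = 83 − 1 = 82 = 2 · 41.
g is a primitive root iff g^(82/q) ≢ 1 (mod 83) for each prime q ∈ {2, 41}.
g = 2: 2^41 ≡ 82; 2^2 ≡ 4 — none is 1, so 2 is a primitive root.
The smallest primitive root modulo 83 is 2.

2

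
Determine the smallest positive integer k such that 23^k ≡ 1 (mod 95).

36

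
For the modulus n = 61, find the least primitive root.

φ(61) = 61 − 1 = 60 = 2^2 · 3 · 5.
g is a primitive root iff g^(60/q) ≢ 1 (mod 61) for each prime q ∈ {2, 3, 5}.
g = 2: 2^30 ≡ 60; 2^20 ≡ 47; 2^12 ≡ 9 — none is 1, so 2 is a primitive root.
Hence the least primitive root of 61 is 2.

2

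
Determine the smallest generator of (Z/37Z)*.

2

φ(37) = 37 − 1 = 36 = 2^2 · 3^2.
g is a primitive root iff g^(36/q) ≢ 1 (mod 37) for each prime q ∈ {2, 3}.
g = 2: 2^18 ≡ 36; 2^12 ≡ 26 — none is 1, so 2 is a primitive root.
Hence the least primitive root of 37 is 2.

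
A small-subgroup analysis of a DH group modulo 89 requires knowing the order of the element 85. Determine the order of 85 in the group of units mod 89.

ord(85) | φ(89) = 89 − 1 = 88 = 2^3 · 11.
Divisors of 88: 1, 2, 4, 8, 11, 22, 44, 88.
Compute 85^d (mod 89) for the divisors d until we hit 1:
85^1 ≡ 85
85^2 ≡ 16
85^4 ≡ 78
85^8 ≡ 32
85^11 ≡ 88
85^22 ≡ 1
The smallest such exponent is 22, so the order of 85 is 22.

22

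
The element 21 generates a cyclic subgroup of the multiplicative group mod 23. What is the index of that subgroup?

1

By Lagrange's theorem, ord_23(21) divides φ(23) = 23 − 1 = 22 = 2 · 11.
Divisors of 22: 1, 2, 11, 22.
Compute 21^d (mod 23) for the divisors d until we hit 1:
21^1 ≡ 21
21^2 ≡ 4
21^11 ≡ 22
21^22 ≡ 1
So ord_23(21) = 22, hence |⟨21⟩| = 22.
The index is φ(23) / ord(21) = 22 / 22 = 1.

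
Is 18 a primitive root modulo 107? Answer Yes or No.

Yes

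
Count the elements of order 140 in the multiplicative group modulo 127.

φ(127) = 127 − 1 = 126 = 2 · 3^2 · 7.
(Z/127Z)^× is cyclic (|G| = 126); a cyclic group of order m has exactly φ(d) elements of each order d | m, and none otherwise.
Here 126 is not a multiple of 140, so there are no elements of order 140.

0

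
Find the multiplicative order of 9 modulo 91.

3

The order of 9 must divide φ(91) = φ(7·13) = (7−1)·(13−1) = 6·12 = 72 = 2^3 · 3^2.
Divisors of 72: 1, 2, 3, 4, 6, 8, 9, 12, 18, 24, 36, 72.
Check 9^d mod 91 for each divisor in increasing order:
9^1 ≡ 9 (mod 91)
9^2 ≡ 81 (mod 91)
9^3 ≡ 1 (mod 91) ✓
Therefore the multiplicative order of 9 modulo 91 is 3.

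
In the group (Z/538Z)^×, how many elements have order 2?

1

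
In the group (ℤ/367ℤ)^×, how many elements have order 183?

120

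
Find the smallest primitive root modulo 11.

φ(11) = 11 − 1 = 10 = 2 · 5.
g is a primitive root iff g^(10/q) ≢ 1 (mod 11) for each prime q ∈ {2, 5}.
g = 2: 2^5 ≡ 10; 2^2 ≡ 4 — none is 1, so 2 is a primitive root.
Hence the least primitive root of 11 is 2.

2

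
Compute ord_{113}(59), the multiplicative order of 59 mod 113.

112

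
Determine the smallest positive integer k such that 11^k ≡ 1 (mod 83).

Since 11 ∈ (Z/83Z)^×, its order divides φ(83) = 83 − 1 = 82 = 2 · 41.
Divisors of 82: 1, 2, 41, 82.
Compute 11^d (mod 83) for the divisors d until we hit 1:
11^1 ≡ 11 (mod 83)
11^2 ≡ 38 (mod 83)
11^41 ≡ 1 (mod 83) ✓
The smallest such exponent is 41, so the order of 11 is 41.

41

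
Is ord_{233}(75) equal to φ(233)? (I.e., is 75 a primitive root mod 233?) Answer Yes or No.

Yes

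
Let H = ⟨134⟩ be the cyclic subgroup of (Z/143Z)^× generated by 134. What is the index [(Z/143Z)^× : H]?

4

ord(134) | φ(143) = φ(11·13) = (11−1)·(13−1) = 10·12 = 120 = 2^3 · 3 · 5.
Divisors of 120: 1, 2, 3, 4, 5, 6, 8, 10, 12, 15, 20, 24, 30, 40, 60, 120.
Test each divisor d:
134^1 ≡ 134 (mod 143)
134^2 ≡ 81 (mod 143)
134^3 ≡ 129 (mod 143)
134^4 ≡ 126 (mod 143)
134^5 ≡ 10 (mod 143)
134^6 ≡ 53 (mod 143)
134^8 ≡ 3 (mod 143)
134^10 ≡ 100 (mod 143)
134^12 ≡ 92 (mod 143)
134^15 ≡ 142 (mod 143)
134^20 ≡ 133 (mod 143)
134^24 ≡ 27 (mod 143)
134^30 ≡ 1 (mod 143) ✓
Thus |⟨134⟩| = ord(134) = 30.
The index is φ(143) / ord(134) = 120 / 30 = 4.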